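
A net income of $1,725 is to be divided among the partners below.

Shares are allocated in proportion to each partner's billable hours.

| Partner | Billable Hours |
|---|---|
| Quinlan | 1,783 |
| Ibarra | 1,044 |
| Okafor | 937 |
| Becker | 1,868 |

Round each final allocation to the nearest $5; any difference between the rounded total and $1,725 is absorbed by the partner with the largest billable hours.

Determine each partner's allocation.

Sum of billable hours: 5,632.
Raw shares: Quinlan 1,783/5,632 × $1,725 = 546.11; Ibarra 1,044/5,632 × $1,725 = 319.76; Okafor 937/5,632 × $1,725 = 286.99; Becker 1,868/5,632 × $1,725 = 572.14.
Rounded to nearest $5: Quinlan $545; Ibarra $320; Okafor $285; Becker $570. Sum = $1,720.
Difference $1,725 − $1,720 = +$5 applied to largest billable hours (Becker): Becker becomes $575.

Quinlan: $545 | Ibarra: $320 | Okafor: $285 | Becker: $575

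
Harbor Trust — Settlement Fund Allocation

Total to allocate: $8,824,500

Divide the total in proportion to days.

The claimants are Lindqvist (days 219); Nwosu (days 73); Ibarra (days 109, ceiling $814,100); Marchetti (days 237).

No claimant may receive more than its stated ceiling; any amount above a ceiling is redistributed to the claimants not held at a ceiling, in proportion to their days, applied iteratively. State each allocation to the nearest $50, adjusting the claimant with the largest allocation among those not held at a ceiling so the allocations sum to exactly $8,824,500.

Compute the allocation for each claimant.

Lindqvist: $3,316,200; Nwosu: $1,105,400; Ibarra: $814,100; Marchetti: $3,588,800

Sum of days: 638.
Unconstrained shares: Lindqvist 3,029,099.53; Nwosu 1,009,699.84; Ibarra 1,507,634.01; Marchetti 3,278,066.61.
Capped: Ibarra ($814,100); remaining pool $8,010,400 reallocated over remaining days 529.
Shares after redistribution: Lindqvist 3,316,214.74 → $3,316,200; Nwosu 1,105,404.91 → $1,105,400; Marchetti 3,588,780.34 → $3,588,800.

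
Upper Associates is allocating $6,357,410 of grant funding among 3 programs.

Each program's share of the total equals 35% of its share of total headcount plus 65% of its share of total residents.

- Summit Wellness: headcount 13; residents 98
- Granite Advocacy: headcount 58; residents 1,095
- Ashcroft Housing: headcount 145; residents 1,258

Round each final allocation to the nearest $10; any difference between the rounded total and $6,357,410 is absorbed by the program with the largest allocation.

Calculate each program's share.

Headcount total 216; residents total 2,451.
Combined weights (35% headcount + 65% residents): Summit Wellness 0.0471; Granite Advocacy 0.3844; Ashcroft Housing 0.5686.
Proportional shares: Summit Wellness 299,142.89; Granite Advocacy 2,443,617.76; Ashcroft Housing 3,614,649.35.
Rounded to nearest $10: Summit Wellness $299,140; Granite Advocacy $2,443,620; Ashcroft Housing $3,614,650. Sum = $6,357,410.
Sum already equals the total — no adjustment.

Summit Wellness: $299,140 | Granite Advocacy: $2,443,620 | Ashcroft Housing: $3,614,650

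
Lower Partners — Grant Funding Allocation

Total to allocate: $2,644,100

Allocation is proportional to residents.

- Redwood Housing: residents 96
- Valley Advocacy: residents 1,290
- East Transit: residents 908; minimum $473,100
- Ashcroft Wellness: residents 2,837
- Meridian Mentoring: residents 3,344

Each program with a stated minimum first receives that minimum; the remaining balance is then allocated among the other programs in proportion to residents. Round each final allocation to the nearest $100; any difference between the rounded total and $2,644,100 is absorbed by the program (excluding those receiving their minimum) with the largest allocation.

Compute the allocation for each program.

Fund the minimums — East Transit $473,100. Residual $2,171,000.
Residual split over remaining residents 7,567: Redwood Housing 27,542.75 → $27,500; Valley Advocacy 370,105.72 → $370,100; Ashcroft Wellness 813,945.69 → $813,900; Meridian Mentoring 959,405.84 → $959,400.
Rounding difference +$100 applied to Meridian Mentoring → $959,500.

Redwood Housing: $27,500 | Valley Advocacy: $370,100 | East Transit: $473,100 | Ashcroft Wellness: $813,900 | Meridian Mentoring: $959,500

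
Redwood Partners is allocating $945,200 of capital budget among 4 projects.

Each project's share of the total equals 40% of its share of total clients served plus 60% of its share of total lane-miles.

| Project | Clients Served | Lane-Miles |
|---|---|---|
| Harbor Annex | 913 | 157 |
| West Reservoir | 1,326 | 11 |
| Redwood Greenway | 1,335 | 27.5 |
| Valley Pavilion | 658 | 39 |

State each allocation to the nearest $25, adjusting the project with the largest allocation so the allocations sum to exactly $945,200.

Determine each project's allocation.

Harbor Annex: $461,250; West Reservoir: $145,075; Redwood Greenway: $185,775; Valley Pavilion: $153,100

Totals — clients served 4,232, lane-miles 234.5.
Composite weights (40% clients served + 60% lane-miles): Harbor Annex 0.4880; West Reservoir 0.1535; Redwood Greenway 0.1965; Valley Pavilion 0.1620.
Pro-rata amounts: Harbor Annex 461,258.22; West Reservoir 145,065.33; Redwood Greenway 185,773.34; Valley Pavilion 153,103.12.
Rounded to nearest $25: Harbor Annex $461,250; West Reservoir $145,075; Redwood Greenway $185,775; Valley Pavilion $153,100. Sum = $945,200.
Sum already equals the total — no adjustment.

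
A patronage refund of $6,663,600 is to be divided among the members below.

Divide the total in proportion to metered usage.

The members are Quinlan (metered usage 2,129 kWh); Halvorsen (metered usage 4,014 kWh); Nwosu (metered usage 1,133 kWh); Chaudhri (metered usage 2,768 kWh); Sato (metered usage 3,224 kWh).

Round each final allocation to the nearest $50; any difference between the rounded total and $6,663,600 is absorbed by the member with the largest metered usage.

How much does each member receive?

Total metered usage = 13,268.
Pro-rata amounts: Quinlan 2,129/13,268 × $6,663,600 = 1,069,249.65; Halvorsen 4,014/13,268 × $6,663,600 = 2,015,954.96; Nwosu 1,133/13,268 × $6,663,600 = 569,027.65; Chaudhri 2,768/13,268 × $6,663,600 = 1,390,175.22; Sato 3,224/13,268 × $6,663,600 = 1,619,192.52.
At nearest $50: Quinlan $1,069,250; Halvorsen $2,015,950; Nwosu $569,050; Chaudhri $1,390,200; Sato $1,619,200. Sum = $6,663,650.
Difference $6,663,600 − $6,663,650 = −$50 applied to largest metered usage (Halvorsen): Halvorsen becomes $2,015,900.

Quinlan: $1,069,250 · Halvorsen: $2,015,900 · Nwosu: $569,050 · Chaudhri: $1,390,200 · Sato: $1,619,200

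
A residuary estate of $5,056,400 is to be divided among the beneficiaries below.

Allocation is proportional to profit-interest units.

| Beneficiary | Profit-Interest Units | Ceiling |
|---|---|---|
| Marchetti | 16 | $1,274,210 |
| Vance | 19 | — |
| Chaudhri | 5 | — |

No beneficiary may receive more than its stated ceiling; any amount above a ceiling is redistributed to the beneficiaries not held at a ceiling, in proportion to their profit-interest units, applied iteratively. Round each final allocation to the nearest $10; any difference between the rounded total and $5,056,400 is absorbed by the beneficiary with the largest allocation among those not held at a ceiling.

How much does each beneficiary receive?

Marchetti: $1,274,210; Vance: $2,994,230; Chaudhri: $787,960

Sum of profit-interest units: 40.
Unconstrained shares: Marchetti 2,022,560.00; Vance 2,401,790.00; Chaudhri 632,050.00.
Capped: Marchetti ($1,274,210); remaining pool $3,782,190 reallocated over remaining profit-interest units 24.
Remaining shares: Vance 2,994,233.75 → $2,994,230; Chaudhri 787,956.25 → $787,960.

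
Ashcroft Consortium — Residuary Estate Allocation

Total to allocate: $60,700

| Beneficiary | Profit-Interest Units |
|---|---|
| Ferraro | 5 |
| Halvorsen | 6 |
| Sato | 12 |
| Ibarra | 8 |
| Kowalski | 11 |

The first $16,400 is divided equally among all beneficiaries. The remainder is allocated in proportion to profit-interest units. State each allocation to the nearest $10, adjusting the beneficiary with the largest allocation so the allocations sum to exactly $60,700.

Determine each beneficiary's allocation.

Ferraro: $8,550 · Halvorsen: $9,610 · Sato: $15,940 · Ibarra: $11,720 · Kowalski: $14,880

Equal tier: $16,400 ÷ 5 = $3,280 apiece.
Remainder $44,300 by profit-interest units (total 42): Ferraro 5,273.81 → $5,270; Halvorsen 6,328.57 → $6,330; Sato 12,657.14 → $12,660; Ibarra 8,438.10 → $8,440; Kowalski 11,602.38 → $11,600.
Totals: Ferraro $3,280 + $5,270 = $8,550; Halvorsen $3,280 + $6,330 = $9,610; Sato $3,280 + $12,660 = $15,940; Ibarra $3,280 + $8,440 = $11,720; Kowalski $3,280 + $11,600 = $14,880.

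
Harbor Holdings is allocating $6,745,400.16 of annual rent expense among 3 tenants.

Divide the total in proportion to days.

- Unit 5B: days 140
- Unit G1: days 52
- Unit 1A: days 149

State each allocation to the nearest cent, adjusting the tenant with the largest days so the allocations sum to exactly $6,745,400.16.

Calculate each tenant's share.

Sum of days: 140 + 52 + 149 = 341.
Unrounded shares: Unit 5B 2,769,372.4997; Unit G1 1,028,624.0713; Unit 1A 2,947,403.5890.
Rounded to nearest cent: Unit 5B $2,769,372.50; Unit G1 $1,028,624.07; Unit 1A $2,947,403.59. Sum = $6,745,400.16.
No rounding difference to absorb.

Unit 5B: $2,769,372.50 · Unit G1: $1,028,624.07 · Unit 1A: $2,947,403.59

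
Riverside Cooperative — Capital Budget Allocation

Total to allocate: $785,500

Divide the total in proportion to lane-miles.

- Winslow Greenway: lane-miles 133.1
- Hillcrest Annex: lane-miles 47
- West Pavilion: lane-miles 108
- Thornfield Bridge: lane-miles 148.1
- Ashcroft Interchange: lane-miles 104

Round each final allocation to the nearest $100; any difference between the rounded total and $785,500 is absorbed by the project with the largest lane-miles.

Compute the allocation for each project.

Sum of lane-miles: 540.2.
Proportional shares: Winslow Greenway 133.1/540.2 × $785,500 = 193,539.52; Hillcrest Annex 47/540.2 × $785,500 = 68,342.28; West Pavilion 108/540.2 × $785,500 = 157,041.84; Thornfield Bridge 148.1/540.2 × $785,500 = 215,350.89; Ashcroft Interchange 104/540.2 × $785,500 = 151,225.47.
Rounded to nearest $100: Winslow Greenway $193,500; Hillcrest Annex $68,300; West Pavilion $157,000; Thornfield Bridge $215,400; Ashcroft Interchange $151,200. Sum = $785,400.
Difference $785,500 − $785,400 = +$100 applied to largest lane-miles (Thornfield Bridge): Thornfield Bridge becomes $215,500.

Winslow Greenway: $193,500; Hillcrest Annex: $68,300; West Pavilion: $157,000; Thornfield Bridge: $215,500; Ashcroft Interchange: $151,200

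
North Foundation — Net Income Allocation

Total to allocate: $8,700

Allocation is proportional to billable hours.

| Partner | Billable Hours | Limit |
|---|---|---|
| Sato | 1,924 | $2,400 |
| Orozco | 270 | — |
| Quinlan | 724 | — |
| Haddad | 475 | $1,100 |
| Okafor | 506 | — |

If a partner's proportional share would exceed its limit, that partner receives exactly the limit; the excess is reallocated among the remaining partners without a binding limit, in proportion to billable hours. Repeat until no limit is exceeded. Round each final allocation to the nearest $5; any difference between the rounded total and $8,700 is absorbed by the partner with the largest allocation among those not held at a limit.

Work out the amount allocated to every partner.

Combined billable hours = 3,899.
Unconstrained shares: Sato 4,293.10; Orozco 602.46; Quinlan 1,615.49; Haddad 1,059.89; Okafor 1,129.06.
Held at cap: Sato ($2,400); balance $6,300 reallocated over remaining billable hours 1,975.
Held at cap: Haddad ($1,100); balance $5,200 reallocated over remaining billable hours 1,500.
Remaining shares: Orozco 936.00 → $935; Quinlan 2,509.87 → $2,510; Okafor 1,754.13 → $1,755.

Sato: $2,400 | Orozco: $935 | Quinlan: $2,510 | Haddad: $1,100 | Okafor: $1,755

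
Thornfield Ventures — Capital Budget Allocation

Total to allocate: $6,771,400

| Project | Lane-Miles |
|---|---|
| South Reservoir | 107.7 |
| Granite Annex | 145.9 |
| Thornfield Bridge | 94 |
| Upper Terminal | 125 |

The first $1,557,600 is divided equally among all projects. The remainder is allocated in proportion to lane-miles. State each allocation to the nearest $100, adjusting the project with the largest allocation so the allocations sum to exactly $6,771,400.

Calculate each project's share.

South Reservoir: $1,577,600; Granite Annex: $1,999,000; Thornfield Bridge: $1,426,400; Upper Terminal: $1,768,400

Equal tier: $1,557,600 ÷ 4 = $389,400 apiece.
Remainder $5,213,800 by lane-miles (total 472.6): South Reservoir 1,188,163.90 → $1,188,200; Granite Annex 1,609,592.51 → $1,609,600; Thornfield Bridge 1,037,023.28 → $1,037,000; Upper Terminal 1,379,020.31 → $1,379,000.
Totals: South Reservoir $389,400 + $1,188,200 = $1,577,600; Granite Annex $389,400 + $1,609,600 = $1,999,000; Thornfield Bridge $389,400 + $1,037,000 = $1,426,400; Upper Terminal $389,400 + $1,379,000 = $1,768,400.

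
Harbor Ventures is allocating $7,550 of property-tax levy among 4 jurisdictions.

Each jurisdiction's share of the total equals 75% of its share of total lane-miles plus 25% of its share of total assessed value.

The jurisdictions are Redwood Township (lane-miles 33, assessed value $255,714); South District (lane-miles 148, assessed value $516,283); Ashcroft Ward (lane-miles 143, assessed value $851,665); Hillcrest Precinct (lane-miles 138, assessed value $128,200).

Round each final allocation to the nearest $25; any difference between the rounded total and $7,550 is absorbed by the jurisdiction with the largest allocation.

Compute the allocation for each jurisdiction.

Redwood Township: $675 · South District: $2,375 · Ashcroft Ward: $2,675 · Hillcrest Precinct: $1,825

Lane-miles total 462; assessed value total 1,751,862.
Combined weights (75% lane-miles + 25% assessed value): Redwood Township 0.0901; South District 0.3139; Ashcroft Ward 0.3537; Hillcrest Precinct 0.2423.
Pro-rata amounts: Redwood Township 679.98; South District 2,370.22; Ashcroft Ward 2,670.28; Hillcrest Precinct 1,829.52.
Rounded to nearest $25: Redwood Township $675; South District $2,375; Ashcroft Ward $2,675; Hillcrest Precinct $1,825. Sum = $7,550.
Rounded total matches; no reconciliation needed.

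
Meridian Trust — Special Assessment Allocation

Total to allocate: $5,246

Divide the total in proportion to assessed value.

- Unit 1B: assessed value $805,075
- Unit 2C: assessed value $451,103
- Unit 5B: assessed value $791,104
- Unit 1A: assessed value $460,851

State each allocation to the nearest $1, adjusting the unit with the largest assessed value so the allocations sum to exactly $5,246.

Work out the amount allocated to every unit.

Sum of assessed value: 2,508,133.
Unrounded shares: Unit 1B 805,075/2,508,133 × $5,246 = 1,683.89; Unit 2C 451,103/2,508,133 × $5,246 = 943.53; Unit 5B 791,104/2,508,133 × $5,246 = 1,654.67; Unit 1A 460,851/2,508,133 × $5,246 = 963.91.
Rounded to nearest $1: Unit 1B $1,684; Unit 2C $944; Unit 5B $1,655; Unit 1A $964. Sum = $5,247.
Difference $5,246 − $5,247 = −$1 applied to largest assessed value (Unit 1B): Unit 1B becomes $1,683.

Unit 1B: $1,683 | Unit 2C: $944 | Unit 5B: $1,655 | Unit 1A: $964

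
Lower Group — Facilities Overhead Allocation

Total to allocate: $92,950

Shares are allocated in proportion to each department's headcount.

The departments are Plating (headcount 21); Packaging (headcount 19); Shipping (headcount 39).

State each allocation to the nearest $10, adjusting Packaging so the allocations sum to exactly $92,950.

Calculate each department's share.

Plating: $24,710 | Packaging: $22,350 | Shipping: $45,890

Combined headcount = 79.
Unrounded shares: Plating 21/79 × $92,950 = 24,708.23; Packaging 19/79 × $92,950 = 22,355.06; Shipping 39/79 × $92,950 = 45,886.71.
At nearest $10: Plating $24,710; Packaging $22,360; Shipping $45,890. Sum = $92,960.
Difference $92,950 − $92,960 = −$10 applied to Packaging: Packaging becomes $22,350.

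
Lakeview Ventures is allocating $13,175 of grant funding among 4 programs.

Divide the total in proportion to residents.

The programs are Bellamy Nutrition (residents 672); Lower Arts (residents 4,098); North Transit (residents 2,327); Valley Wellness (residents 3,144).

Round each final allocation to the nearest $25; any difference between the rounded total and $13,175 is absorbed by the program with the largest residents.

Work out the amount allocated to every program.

Residents total: 10,241.
Proportional shares: Bellamy Nutrition 672/10,241 × $13,175 = 864.52; Lower Arts 4,098/10,241 × $13,175 = 5,272.06; North Transit 2,327/10,241 × $13,175 = 2,993.67; Valley Wellness 3,144/10,241 × $13,175 = 4,044.74.
At nearest $25: Bellamy Nutrition $875; Lower Arts $5,275; North Transit $3,000; Valley Wellness $4,050. Sum = $13,200.
Difference $13,175 − $13,200 = −$25 applied to largest residents (Lower Arts): Lower Arts becomes $5,250.

Bellamy Nutrition: $875 | Lower Arts: $5,250 | North Transit: $3,000 | Valley Wellness: $4,050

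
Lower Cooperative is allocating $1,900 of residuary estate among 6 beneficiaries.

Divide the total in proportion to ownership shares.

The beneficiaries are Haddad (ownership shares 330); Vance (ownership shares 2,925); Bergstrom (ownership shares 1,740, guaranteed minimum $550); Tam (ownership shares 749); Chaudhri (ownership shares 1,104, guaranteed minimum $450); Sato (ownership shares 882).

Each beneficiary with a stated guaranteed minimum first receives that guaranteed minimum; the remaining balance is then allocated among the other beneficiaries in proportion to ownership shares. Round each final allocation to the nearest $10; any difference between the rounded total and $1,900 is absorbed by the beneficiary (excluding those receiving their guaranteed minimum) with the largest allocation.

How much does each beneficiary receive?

Haddad: $60 | Vance: $540 | Bergstrom: $550 | Tam: $140 | Chaudhri: $450 | Sato: $160

Fund the minimums — Bergstrom $550; Chaudhri $450. Remaining pool $900.
Remaining pool split over remaining ownership shares 4,886: Haddad 60.79 → $60; Vance 538.78 → $540; Tam 137.97 → $140; Sato 162.46 → $160.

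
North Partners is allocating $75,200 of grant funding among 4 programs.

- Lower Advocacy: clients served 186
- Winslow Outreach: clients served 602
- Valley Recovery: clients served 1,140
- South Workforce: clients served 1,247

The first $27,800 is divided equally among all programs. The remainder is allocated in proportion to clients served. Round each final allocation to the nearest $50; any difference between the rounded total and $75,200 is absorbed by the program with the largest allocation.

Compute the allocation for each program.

Lower Advocacy: $9,750 · Winslow Outreach: $15,950 · Valley Recovery: $23,950 · South Workforce: $25,550

Equal tier: $27,800 ÷ 4 = $6,950 apiece.
Remainder $47,400 by clients served (total 3,175): Lower Advocacy 2,776.82 → $2,800; Winslow Outreach 8,987.34 → $9,000; Valley Recovery 17,019.21 → $17,000; South Workforce 18,616.63 → $18,600.
Totals: Lower Advocacy $6,950 + $2,800 = $9,750; Winslow Outreach $6,950 + $9,000 = $15,950; Valley Recovery $6,950 + $17,000 = $23,950; South Workforce $6,950 + $18,600 = $25,550.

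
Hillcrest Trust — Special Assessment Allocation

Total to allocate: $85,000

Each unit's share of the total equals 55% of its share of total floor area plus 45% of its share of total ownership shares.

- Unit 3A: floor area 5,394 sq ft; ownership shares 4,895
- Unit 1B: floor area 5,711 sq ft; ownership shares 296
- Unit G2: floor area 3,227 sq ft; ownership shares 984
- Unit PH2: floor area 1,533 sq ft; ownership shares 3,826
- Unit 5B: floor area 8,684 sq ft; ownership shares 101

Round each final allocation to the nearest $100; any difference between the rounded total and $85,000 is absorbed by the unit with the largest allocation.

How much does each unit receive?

Totals — floor area 24,549, ownership shares 10,102.
Composite weights (55% floor area + 45% ownership shares): Unit 3A 0.3389; Unit 1B 0.1411; Unit G2 0.1161; Unit PH2 0.2048; Unit 5B 0.1991.
Pro-rata amounts: Unit 3A 28,806.41; Unit 1B 11,996.54; Unit G2 9,871.15; Unit PH2 17,406.06; Unit 5B 16,919.84.
At nearest $100: Unit 3A $28,800; Unit 1B $12,000; Unit G2 $9,900; Unit PH2 $17,400; Unit 5B $16,900. Sum = $85,000.
Sum already equals the total — no adjustment.

Unit 3A: $28,800 | Unit 1B: $12,000 | Unit G2: $9,900 | Unit PH2: $17,400 | Unit 5B: $16,900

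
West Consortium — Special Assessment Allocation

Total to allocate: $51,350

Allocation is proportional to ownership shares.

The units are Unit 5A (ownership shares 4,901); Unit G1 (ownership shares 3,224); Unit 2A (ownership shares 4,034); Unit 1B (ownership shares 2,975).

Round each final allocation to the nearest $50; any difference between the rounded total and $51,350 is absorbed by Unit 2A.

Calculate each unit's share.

Sum of ownership shares: 15,134.
Pro-rata amounts: Unit 5A 4,901/15,134 × $51,350 = 16,629.20; Unit G1 3,224/15,134 × $51,350 = 10,939.10; Unit 2A 4,034/15,134 × $51,350 = 13,687.45; Unit 1B 2,975/15,134 × $51,350 = 10,094.24.
At nearest $50: Unit 5A $16,650; Unit G1 $10,950; Unit 2A $13,700; Unit 1B $10,100. Sum = $51,400.
Difference $51,350 − $51,400 = −$50 applied to Unit 2A: Unit 2A becomes $13,650.

Unit 5A: $16,650 · Unit G1: $10,950 · Unit 2A: $13,650 · Unit 1B: $10,100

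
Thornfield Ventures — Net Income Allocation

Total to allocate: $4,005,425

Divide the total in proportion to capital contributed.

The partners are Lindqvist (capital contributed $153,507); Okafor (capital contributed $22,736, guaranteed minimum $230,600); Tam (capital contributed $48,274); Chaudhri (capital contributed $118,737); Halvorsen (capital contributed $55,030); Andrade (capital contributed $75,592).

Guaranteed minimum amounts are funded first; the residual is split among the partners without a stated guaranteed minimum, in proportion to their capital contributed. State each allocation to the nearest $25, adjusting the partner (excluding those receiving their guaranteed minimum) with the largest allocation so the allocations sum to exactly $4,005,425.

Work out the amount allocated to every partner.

Minimums first: Okafor $230,600. Residual $3,774,825.
Residual split over remaining capital contributed 451,140: Lindqvist 1,284,439.56 → $1,284,450; Tam 403,923.18 → $403,925; Chaudhri 993,508.44 → $993,500; Halvorsen 460,452.67 → $460,450; Andrade 632,501.16 → $632,500.

Lindqvist: $1,284,450 · Okafor: $230,600 · Tam: $403,925 · Chaudhri: $993,500 · Halvorsen: $460,450 · Andrade: $632,500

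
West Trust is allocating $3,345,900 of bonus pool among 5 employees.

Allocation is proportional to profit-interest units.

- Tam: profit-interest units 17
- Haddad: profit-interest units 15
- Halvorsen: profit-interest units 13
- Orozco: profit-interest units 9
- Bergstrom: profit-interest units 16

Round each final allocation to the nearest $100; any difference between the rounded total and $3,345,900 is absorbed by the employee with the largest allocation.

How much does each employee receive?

Tam: $812,500 | Haddad: $717,000 | Halvorsen: $621,400 | Orozco: $430,200 | Bergstrom: $764,800

Combined profit-interest units = 70.
Raw shares: Tam 17/70 × $3,345,900 = 812,575.71; Haddad 15/70 × $3,345,900 = 716,978.57; Halvorsen 13/70 × $3,345,900 = 621,381.43; Orozco 9/70 × $3,345,900 = 430,187.14; Bergstrom 16/70 × $3,345,900 = 764,777.14.
At nearest $100: Tam $812,600; Haddad $717,000; Halvorsen $621,400; Orozco $430,200; Bergstrom $764,800. Sum = $3,346,000.
Difference $3,345,900 − $3,346,000 = −$100 applied to largest allocation (Tam): Tam becomes $812,500.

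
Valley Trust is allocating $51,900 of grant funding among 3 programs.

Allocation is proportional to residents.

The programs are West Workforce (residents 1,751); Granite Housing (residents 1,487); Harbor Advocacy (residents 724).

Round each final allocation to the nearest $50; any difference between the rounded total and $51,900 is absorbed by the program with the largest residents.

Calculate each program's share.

Total residents = 1,751 + 1,487 + 724 = 3,962.
Raw shares: West Workforce 22,937.13; Granite Housing 19,478.87; Harbor Advocacy 9,484.00.
At nearest $50: West Workforce $22,950; Granite Housing $19,500; Harbor Advocacy $9,500. Sum = $51,950.
Difference $51,900 − $51,950 = −$50 applied to largest residents (West Workforce): West Workforce becomes $22,900.

West Workforce: $22,900 · Granite Housing: $19,500 · Harbor Advocacy: $9,500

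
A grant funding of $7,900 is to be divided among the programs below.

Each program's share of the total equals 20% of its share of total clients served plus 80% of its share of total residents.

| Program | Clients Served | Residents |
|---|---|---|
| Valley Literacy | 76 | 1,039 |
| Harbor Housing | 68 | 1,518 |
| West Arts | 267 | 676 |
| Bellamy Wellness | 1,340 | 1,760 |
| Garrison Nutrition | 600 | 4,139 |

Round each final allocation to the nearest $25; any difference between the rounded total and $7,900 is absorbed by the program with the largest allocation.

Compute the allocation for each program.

Clients served total 2,351; residents total 9,132.
Composite weights (20% clients served + 80% residents): Valley Literacy 0.0975; Harbor Housing 0.1388; West Arts 0.0819; Bellamy Wellness 0.2682; Garrison Nutrition 0.4136.
Raw shares: Valley Literacy 770.14; Harbor Housing 1,096.26; West Arts 647.28; Bellamy Wellness 2,118.60; Garrison Nutrition 3,267.72.
Rounded to nearest $25: Valley Literacy $775; Harbor Housing $1,100; West Arts $650; Bellamy Wellness $2,125; Garrison Nutrition $3,275. Sum = $7,925.
Difference $7,900 − $7,925 = −$25 applied to largest allocation (Garrison Nutrition): Garrison Nutrition becomes $3,250.

Valley Literacy: $775 · Harbor Housing: $1,100 · West Arts: $650 · Bellamy Wellness: $2,125 · Garrison Nutrition: $3,250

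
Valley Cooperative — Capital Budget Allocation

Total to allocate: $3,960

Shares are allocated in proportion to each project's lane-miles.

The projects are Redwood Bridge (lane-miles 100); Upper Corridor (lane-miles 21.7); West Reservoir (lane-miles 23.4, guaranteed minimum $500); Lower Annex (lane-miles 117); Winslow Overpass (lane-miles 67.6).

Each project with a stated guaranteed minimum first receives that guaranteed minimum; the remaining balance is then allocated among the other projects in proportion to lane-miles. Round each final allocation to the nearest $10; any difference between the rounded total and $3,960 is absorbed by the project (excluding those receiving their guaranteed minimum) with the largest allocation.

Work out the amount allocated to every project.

Redwood Bridge: $1,130 · Upper Corridor: $250 · West Reservoir: $500 · Lower Annex: $1,320 · Winslow Overpass: $760

Fund the minimums — West Reservoir $500. Residual $3,460.
Residual split over remaining lane-miles 306.3: Redwood Bridge 1,129.61 → $1,130; Upper Corridor 245.13 → $250; Lower Annex 1,321.65 → $1,320; Winslow Overpass 763.62 → $760.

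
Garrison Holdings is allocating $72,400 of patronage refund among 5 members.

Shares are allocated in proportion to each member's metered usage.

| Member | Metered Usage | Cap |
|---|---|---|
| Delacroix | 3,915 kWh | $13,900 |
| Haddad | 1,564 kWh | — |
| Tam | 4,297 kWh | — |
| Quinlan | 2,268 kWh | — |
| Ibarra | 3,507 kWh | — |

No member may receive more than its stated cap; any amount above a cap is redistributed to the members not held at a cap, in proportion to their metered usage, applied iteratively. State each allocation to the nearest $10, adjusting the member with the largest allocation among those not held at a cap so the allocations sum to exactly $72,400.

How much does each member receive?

Combined metered usage = 15,551.
Pro-rata shares before constraints: Delacroix 18,226.87; Haddad 7,281.44; Tam 20,005.32; Quinlan 10,559.01; Ibarra 16,327.36.
Cap binds for Delacroix ($13,900); residual $58,500 reallocated over remaining metered usage 11,636.
Remaining shares: Haddad 7,863.01 → $7,860; Tam 21,603.17 → $21,600; Quinlan 11,402.37 → $11,400; Ibarra 17,631.45 → $17,630.
Rounding difference +$10 applied to Tam → $21,610.

Delacroix: $13,900 · Haddad: $7,860 · Tam: $21,610 · Quinlan: $11,400 · Ibarra: $17,630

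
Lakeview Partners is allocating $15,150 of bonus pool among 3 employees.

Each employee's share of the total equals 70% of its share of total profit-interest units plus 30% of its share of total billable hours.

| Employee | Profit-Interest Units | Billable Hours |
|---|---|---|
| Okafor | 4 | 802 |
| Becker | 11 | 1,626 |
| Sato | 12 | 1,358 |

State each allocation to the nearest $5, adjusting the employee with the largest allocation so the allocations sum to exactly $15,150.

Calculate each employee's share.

Totals — profit-interest units 27, billable hours 3,786.
Composite weights (70% profit-interest units + 30% billable hours): Okafor 0.1673; Becker 0.4140; Sato 0.4187.
Unrounded shares: Okafor 2,533.89; Becker 6,272.53; Sato 6,343.58.
After rounding ($5): Okafor $2,535; Becker $6,275; Sato $6,345. Sum = $15,155.
Difference $15,150 − $15,155 = −$5 applied to largest allocation (Sato): Sato becomes $6,340.

Okafor: $2,535 · Becker: $6,275 · Sato: $6,340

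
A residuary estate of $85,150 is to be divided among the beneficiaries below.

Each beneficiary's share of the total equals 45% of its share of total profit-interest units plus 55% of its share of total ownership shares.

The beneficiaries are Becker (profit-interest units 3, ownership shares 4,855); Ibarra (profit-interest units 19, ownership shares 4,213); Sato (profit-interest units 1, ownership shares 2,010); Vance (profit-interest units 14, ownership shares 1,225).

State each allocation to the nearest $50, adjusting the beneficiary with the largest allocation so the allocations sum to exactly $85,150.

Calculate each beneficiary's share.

Becker: $21,600 · Ibarra: $35,700 · Sato: $8,700 · Vance: $19,150

Profit-interest units total 37; ownership shares total 12,303.
Blended shares (45% profit-interest units + 55% ownership shares): Becker 0.2535; Ibarra 0.4194; Sato 0.1020; Vance 0.2250.
Proportional shares: Becker 21,587.83; Ibarra 35,713.73; Sato 8,686.86; Vance 19,161.59.
After rounding ($50): Becker $21,600; Ibarra $35,700; Sato $8,700; Vance $19,150. Sum = $85,150.
Sum already equals the total — no adjustment.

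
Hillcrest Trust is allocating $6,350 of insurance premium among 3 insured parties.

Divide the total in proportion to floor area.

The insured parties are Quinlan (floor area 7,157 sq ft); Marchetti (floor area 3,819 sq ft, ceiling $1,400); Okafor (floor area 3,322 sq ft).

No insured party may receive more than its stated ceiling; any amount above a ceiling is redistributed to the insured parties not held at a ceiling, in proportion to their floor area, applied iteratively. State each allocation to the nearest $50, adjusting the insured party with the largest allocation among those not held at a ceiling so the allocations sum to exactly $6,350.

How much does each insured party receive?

Quinlan: $3,400; Marchetti: $1,400; Okafor: $1,550

Combined floor area = 14,298.
Pro-rata shares before constraints: Quinlan 3,178.55; Marchetti 1,696.09; Okafor 1,475.36.
Cap binds for Marchetti ($1,400); balance $4,950 reallocated over remaining floor area 10,479.
Remaining shares: Quinlan 3,380.78 → $3,400; Okafor 1,569.22 → $1,550.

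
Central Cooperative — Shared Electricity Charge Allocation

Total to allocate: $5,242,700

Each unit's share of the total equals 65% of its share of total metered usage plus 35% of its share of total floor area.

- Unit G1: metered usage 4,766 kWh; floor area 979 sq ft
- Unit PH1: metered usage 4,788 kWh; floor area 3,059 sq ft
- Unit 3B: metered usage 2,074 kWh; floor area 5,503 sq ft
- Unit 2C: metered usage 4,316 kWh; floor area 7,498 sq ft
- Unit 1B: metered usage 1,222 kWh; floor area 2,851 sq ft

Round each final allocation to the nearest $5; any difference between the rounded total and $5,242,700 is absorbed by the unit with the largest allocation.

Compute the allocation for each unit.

Metered usage total 17,166; floor area total 19,890.
Composite weights (65% metered usage + 35% floor area): Unit G1 0.1977; Unit PH1 0.2351; Unit 3B 0.1754; Unit 2C 0.2954; Unit 1B 0.0964.
Raw shares: Unit G1 1,036,452.71; Unit PH1 1,232,709.77; Unit 3B 919,403.07; Unit 2C 1,548,527.80; Unit 1B 505,606.65.
Rounded to nearest $5: Unit G1 $1,036,455; Unit PH1 $1,232,710; Unit 3B $919,405; Unit 2C $1,548,530; Unit 1B $505,605. Sum = $5,242,705.
Difference $5,242,700 − $5,242,705 = −$5 applied to largest allocation (Unit 2C): Unit 2C becomes $1,548,525.

Unit G1: $1,036,455 | Unit PH1: $1,232,710 | Unit 3B: $919,405 | Unit 2C: $1,548,525 | Unit 1B: $505,605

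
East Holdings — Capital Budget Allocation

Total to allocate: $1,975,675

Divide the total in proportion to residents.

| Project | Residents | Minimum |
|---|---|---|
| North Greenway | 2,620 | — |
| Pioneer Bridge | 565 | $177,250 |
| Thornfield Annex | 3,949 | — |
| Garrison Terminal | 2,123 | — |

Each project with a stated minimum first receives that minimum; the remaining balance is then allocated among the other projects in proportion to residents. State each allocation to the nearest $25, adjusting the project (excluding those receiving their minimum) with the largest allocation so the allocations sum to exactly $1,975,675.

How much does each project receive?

Guaranteed amounts: Pioneer Bridge $177,250. Remaining pool $1,798,425.
Remaining pool split over remaining residents 8,692: North Greenway 542,093.13 → $542,100; Thornfield Annex 817,070.91 → $817,075; Garrison Terminal 439,260.96 → $439,250.

North Greenway: $542,100 | Pioneer Bridge: $177,250 | Thornfield Annex: $817,075 | Garrison Terminal: $439,250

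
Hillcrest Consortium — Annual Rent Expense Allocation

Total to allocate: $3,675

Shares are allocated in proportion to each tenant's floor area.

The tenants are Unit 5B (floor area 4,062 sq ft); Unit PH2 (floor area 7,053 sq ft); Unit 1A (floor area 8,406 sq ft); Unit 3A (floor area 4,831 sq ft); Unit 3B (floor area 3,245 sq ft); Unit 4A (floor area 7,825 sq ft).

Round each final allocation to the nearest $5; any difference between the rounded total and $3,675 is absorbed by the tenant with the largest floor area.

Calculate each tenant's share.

Sum of floor area: 4,062 + 7,053 + 8,406 + 4,831 + 3,245 + 7,825 = 35,422.
Unrounded shares: Unit 5B 421.43; Unit PH2 731.74; Unit 1A 872.11; Unit 3A 501.21; Unit 3B 336.67; Unit 4A 811.84.
At nearest $5: Unit 5B $420; Unit PH2 $730; Unit 1A $870; Unit 3A $500; Unit 3B $335; Unit 4A $810. Sum = $3,665.
Difference $3,675 − $3,665 = +$10 applied to largest floor area (Unit 1A): Unit 1A becomes $880.

Unit 5B: $420 | Unit PH2: $730 | Unit 1A: $880 | Unit 3A: $500 | Unit 3B: $335 | Unit 4A: $810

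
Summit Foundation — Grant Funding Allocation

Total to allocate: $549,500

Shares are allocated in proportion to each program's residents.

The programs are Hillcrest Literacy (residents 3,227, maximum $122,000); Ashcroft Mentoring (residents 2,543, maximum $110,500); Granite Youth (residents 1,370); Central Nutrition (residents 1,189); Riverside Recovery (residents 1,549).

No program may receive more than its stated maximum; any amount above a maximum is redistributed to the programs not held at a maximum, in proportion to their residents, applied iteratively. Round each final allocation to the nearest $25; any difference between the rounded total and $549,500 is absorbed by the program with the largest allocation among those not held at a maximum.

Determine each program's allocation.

Hillcrest Literacy: $122,000; Ashcroft Mentoring: $110,500; Granite Youth: $105,725; Central Nutrition: $91,750; Riverside Recovery: $119,525

Total residents = 9,878.
Pro-rata shares before constraints: Hillcrest Literacy 179,513.72; Ashcroft Mentoring 141,463.71; Granite Youth 76,211.28; Central Nutrition 66,142.49; Riverside Recovery 86,168.81.
Capped: Hillcrest Literacy ($122,000), Ashcroft Mentoring ($110,500); residual $317,000 reallocated over remaining residents 4,108.
Remaining shares: Granite Youth 105,718.11 → $105,725; Central Nutrition 91,750.97 → $91,750; Riverside Recovery 119,530.92 → $119,525.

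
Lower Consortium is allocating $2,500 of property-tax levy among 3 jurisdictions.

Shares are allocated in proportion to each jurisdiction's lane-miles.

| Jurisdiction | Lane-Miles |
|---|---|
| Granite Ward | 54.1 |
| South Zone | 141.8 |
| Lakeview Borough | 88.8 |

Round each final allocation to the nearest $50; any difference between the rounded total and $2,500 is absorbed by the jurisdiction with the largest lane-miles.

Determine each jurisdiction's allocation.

Granite Ward: $500; South Zone: $1,200; Lakeview Borough: $800

Lane-miles total: 284.7.
Unrounded shares: Granite Ward 54.1/284.7 × $2,500 = 475.06; South Zone 141.8/284.7 × $2,500 = 1,245.17; Lakeview Borough 88.8/284.7 × $2,500 = 779.77.
Rounded to nearest $50: Granite Ward $500; South Zone $1,250; Lakeview Borough $800. Sum = $2,550.
Difference $2,500 − $2,550 = −$50 applied to largest lane-miles (South Zone): South Zone becomes $1,200.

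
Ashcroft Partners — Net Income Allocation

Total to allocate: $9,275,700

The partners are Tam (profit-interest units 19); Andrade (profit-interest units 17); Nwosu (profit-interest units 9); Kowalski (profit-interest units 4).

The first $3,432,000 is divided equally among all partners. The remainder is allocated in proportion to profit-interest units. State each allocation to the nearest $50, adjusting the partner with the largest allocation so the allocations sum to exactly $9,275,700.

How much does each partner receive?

Tam: $3,123,900; Andrade: $2,885,400; Nwosu: $1,931,350; Kowalski: $1,335,050

First tranche $3,432,000 split equally: $858,000 each.
Remainder $5,843,700 by profit-interest units (total 49): Tam 2,265,924.49 → $2,265,900; Andrade 2,027,406.12 → $2,027,400; Nwosu 1,073,332.65 → $1,073,350; Kowalski 477,036.73 → $477,050.
Totals: Tam $858,000 + $2,265,900 = $3,123,900; Andrade $858,000 + $2,027,400 = $2,885,400; Nwosu $858,000 + $1,073,350 = $1,931,350; Kowalski $858,000 + $477,050 = $1,335,050.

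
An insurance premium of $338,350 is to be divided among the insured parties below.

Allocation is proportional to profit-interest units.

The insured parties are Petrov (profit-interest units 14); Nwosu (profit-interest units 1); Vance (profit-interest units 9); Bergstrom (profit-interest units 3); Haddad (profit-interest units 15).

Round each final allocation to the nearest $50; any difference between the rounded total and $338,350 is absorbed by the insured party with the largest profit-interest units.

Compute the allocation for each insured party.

Petrov: $112,800; Nwosu: $8,050; Vance: $72,500; Bergstrom: $24,150; Haddad: $120,850

Sum of profit-interest units: 14 + 1 + 9 + 3 + 15 = 42.
Proportional shares: Petrov 112,783.33; Nwosu 8,055.95; Vance 72,503.57; Bergstrom 24,167.86; Haddad 120,839.29.
At nearest $50: Petrov $112,800; Nwosu $8,050; Vance $72,500; Bergstrom $24,150; Haddad $120,850. Sum = $338,350.
Rounded total matches; no reconciliation needed.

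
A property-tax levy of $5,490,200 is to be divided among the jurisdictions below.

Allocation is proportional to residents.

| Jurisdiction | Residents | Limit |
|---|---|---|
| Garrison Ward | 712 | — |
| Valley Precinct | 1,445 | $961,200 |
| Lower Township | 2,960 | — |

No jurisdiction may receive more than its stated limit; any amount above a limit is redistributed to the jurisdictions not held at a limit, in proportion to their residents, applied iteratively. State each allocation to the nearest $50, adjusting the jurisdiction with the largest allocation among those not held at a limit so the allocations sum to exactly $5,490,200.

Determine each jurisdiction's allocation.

Garrison Ward: $878,150 | Valley Precinct: $961,200 | Lower Township: $3,650,850

Residents total: 5,117.
Unconstrained shares: Garrison Ward 763,928.55; Valley Precinct 1,550,388.70; Lower Township 3,175,882.74.
Cap binds for Valley Precinct ($961,200); remaining pool $4,529,000 reallocated over remaining residents 3,672.
Shares after redistribution: Garrison Ward 878,172.11 → $878,150; Lower Township 3,650,827.89 → $3,650,850.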